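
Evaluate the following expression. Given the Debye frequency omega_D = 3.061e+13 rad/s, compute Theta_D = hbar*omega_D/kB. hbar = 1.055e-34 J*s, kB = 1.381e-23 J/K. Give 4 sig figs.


Step 1: hbar*omega_D = 1.055e-34 * 3.061e+13 = 3.229e-21 J
Step 2: Theta_D = 3.229e-21 / 1.381e-23
Step 3: Theta_D = 233.8 K

233.8


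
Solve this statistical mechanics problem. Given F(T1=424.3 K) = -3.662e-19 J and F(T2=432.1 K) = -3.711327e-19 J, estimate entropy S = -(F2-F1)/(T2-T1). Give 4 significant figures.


Step 1: dF = F2 - F1 = -3.711327e-19 - (-3.662e-19) = -4.9327e-21 J
Step 2: dT = T2 - T1 = 432.1 - 424.3 = 7.8 K
Step 3: S = -dF/dT = -(-4.9327e-21)/7.8 = 6.324e-22 J/K

6.324e-22


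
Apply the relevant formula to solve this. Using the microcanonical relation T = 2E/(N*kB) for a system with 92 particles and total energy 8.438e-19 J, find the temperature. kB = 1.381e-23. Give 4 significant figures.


Step 1: Numerator = 2*E = 2*8.438e-19 = 1.688e-18 J
Step 2: Denominator = N*kB = 92*1.381e-23 = 1.271e-21
Step 3: T = 1.688e-18 / 1.271e-21 = 1328 K

1328


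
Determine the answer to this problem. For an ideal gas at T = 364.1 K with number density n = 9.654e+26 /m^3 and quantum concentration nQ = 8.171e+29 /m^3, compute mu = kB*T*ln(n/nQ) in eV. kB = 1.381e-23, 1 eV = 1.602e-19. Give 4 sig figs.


Step 1: n/nQ = 9.654e+26/8.171e+29 = 0.001181
Step 2: ln(n/nQ) = -6.741
Step 3: mu = kB*T*ln(n/nQ) = 5.028e-21*-6.741 = -3.39e-20 J
Step 4: Convert to eV: -3.39e-20/1.602e-19 = -0.2116 eV

-0.2116


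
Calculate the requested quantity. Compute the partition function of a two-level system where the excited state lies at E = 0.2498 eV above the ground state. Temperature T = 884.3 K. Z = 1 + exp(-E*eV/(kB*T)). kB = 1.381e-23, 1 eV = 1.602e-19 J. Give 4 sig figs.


Step 1: Compute beta*E = E*eV/(kB*T) = 0.2498*1.602e-19/(1.381e-23*884.3) = 3.277
Step 2: exp(-beta*E) = exp(-3.277) = 0.03775
Step 3: Z = 1 + 0.03775 = 1.038

1.038


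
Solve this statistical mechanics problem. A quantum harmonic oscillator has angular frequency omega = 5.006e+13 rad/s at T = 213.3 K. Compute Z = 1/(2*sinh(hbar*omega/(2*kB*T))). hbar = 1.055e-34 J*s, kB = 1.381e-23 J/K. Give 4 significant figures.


Step 1: Compute x = hbar*omega/(kB*T) = 1.055e-34*5.006e+13/(1.381e-23*213.3) = 1.793
Step 2: x/2 = 0.8965
Step 3: sinh(x/2) = 1.021
Step 4: Z = 1/(2*1.021) = 0.4895

0.4895


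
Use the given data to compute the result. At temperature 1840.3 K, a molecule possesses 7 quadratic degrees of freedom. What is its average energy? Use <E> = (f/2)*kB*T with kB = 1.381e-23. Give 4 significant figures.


Step 1: f/2 = 7/2 = 3.5
Step 2: kB*T = 1.381e-23 * 1840.3 = 2.541e-20
Step 3: <E> = 3.5 * 2.541e-20 = 8.895e-20 J

8.895e-20


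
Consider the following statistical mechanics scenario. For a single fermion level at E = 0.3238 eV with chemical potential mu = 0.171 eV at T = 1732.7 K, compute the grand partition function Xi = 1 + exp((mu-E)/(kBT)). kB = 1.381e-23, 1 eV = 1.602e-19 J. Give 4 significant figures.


Step 1: (mu - E) = 0.171 - 0.3238 = -0.1528 eV
Step 2: x = (mu-E)*eV/(kB*T) = -0.1528*1.602e-19/(1.381e-23*1732.7) = -1.023
Step 3: exp(x) = 0.3595
Step 4: Xi = 1 + 0.3595 = 1.36

1.36


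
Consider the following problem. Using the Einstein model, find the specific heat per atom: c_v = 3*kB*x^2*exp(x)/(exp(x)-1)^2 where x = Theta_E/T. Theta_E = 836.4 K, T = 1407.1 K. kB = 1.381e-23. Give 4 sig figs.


Step 1: x = Theta_E/T = 836.4/1407.1 = 0.5944
Step 2: x^2 = 0.3533
Step 3: exp(x) = 1.812
Step 4: c_v = 3*1.381e-23*0.3533*1.812/(1.812-1)^2 = 4.023e-23

4.023e-23


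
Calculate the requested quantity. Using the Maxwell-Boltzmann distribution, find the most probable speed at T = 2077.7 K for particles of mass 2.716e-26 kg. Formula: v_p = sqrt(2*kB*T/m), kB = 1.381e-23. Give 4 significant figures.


Step 1: Numerator = 2*kB*T = 2*1.381e-23*2077.7 = 5.739e-20
Step 2: Ratio = 5.739e-20 / 2.716e-26 = 2.113e+06
Step 3: v_p = sqrt(2.113e+06) = 1454 m/s

1454


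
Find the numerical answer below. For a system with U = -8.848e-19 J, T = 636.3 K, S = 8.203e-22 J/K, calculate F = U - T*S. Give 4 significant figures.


Step 1: T*S = 636.3 * 8.203e-22 = 5.22e-19 J
Step 2: F = U - T*S = -8.848e-19 - 5.22e-19
Step 3: F = -1.407e-18 J

-1.407e-18


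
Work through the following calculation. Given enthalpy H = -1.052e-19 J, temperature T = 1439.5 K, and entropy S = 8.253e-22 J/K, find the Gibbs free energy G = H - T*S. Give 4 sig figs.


Step 1: T*S = 1439.5 * 8.253e-22 = 1.188e-18 J
Step 2: G = H - T*S = -1.052e-19 - 1.188e-18
Step 3: G = -1.293e-18 J

-1.293e-18


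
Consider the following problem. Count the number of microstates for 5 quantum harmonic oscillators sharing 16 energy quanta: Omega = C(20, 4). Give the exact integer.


Step 1: Use binomial coefficient C(20, 4)
Step 2: Numerator = 20! / 16!
Step 3: Denominator = 4!
Step 4: Omega = 4845

4845


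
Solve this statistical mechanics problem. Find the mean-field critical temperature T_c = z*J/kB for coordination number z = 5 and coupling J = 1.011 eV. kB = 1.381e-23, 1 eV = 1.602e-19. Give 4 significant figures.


Step 1: z*J = 5*1.011 = 5.055 eV
Step 2: Convert to Joules: 5.055*1.602e-19 = 8.098e-19 J
Step 3: T_c = 8.098e-19 / 1.381e-23 = 5.864e+04 K

5.864e+04


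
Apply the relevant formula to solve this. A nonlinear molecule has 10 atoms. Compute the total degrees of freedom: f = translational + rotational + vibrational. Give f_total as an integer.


Step 1: Translational DOF = 3
Step 2: Rotational DOF (nonlinear) = 3
Step 3: Vibrational DOF = 3*10 - 6 = 24
Step 4: Total = 3 + 3 + 24 = 30

30


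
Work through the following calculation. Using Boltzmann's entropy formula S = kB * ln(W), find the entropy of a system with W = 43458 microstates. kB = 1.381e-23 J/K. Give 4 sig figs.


Step 1: ln(W) = ln(43458) = 10.68
Step 2: S = kB * ln(W) = 1.381e-23 * 10.68
Step 3: S = 1.475e-22 J/K

1.475e-22


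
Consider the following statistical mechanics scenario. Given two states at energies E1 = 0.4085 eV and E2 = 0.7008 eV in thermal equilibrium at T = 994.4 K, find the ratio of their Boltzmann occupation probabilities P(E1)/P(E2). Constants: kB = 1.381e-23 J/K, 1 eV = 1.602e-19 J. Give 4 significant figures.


Step 1: Compute energy difference dE = E1 - E2 = 0.4085 - 0.7008 = -0.2923 eV
Step 2: Convert to Joules: dE_J = -0.2923 * 1.602e-19 = -4.683e-20 J
Step 3: Compute exponent = -dE_J / (kB * T) = -(-4.683e-20) / (1.381e-23 * 994.4) = 3.41
Step 4: P(E1)/P(E2) = exp(3.41) = 30.26

30.26


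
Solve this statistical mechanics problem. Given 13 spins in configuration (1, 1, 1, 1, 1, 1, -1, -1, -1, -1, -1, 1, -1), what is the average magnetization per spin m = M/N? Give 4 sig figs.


Step 1: Count up spins (+1): 7, down spins (-1): 6
Step 2: Total magnetization M = 7 - 6 = 1
Step 3: m = M/N = 1/13 = 0.07692

0.07692


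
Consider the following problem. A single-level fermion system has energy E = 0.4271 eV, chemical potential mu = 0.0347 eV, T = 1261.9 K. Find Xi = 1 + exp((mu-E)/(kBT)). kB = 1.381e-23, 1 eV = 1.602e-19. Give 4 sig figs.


Step 1: (mu - E) = 0.0347 - 0.4271 = -0.3924 eV
Step 2: x = (mu-E)*eV/(kB*T) = -0.3924*1.602e-19/(1.381e-23*1261.9) = -3.607
Step 3: exp(x) = 0.02713
Step 4: Xi = 1 + 0.02713 = 1.027

1.027


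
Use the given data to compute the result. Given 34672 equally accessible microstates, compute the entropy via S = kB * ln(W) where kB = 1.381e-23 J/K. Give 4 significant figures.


Step 1: ln(W) = ln(34672) = 10.45
Step 2: S = kB * ln(W) = 1.381e-23 * 10.45
Step 3: S = 1.444e-22 J/K

1.444e-22


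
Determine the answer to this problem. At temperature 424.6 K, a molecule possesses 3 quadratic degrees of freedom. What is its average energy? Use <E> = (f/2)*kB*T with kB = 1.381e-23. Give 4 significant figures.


Step 1: f/2 = 3/2 = 1.5
Step 2: kB*T = 1.381e-23 * 424.6 = 5.864e-21
Step 3: <E> = 1.5 * 5.864e-21 = 8.796e-21 J

8.796e-21


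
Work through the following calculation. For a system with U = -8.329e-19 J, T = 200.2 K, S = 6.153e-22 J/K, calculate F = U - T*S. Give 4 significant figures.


Step 1: T*S = 200.2 * 6.153e-22 = 1.232e-19 J
Step 2: F = U - T*S = -8.329e-19 - 1.232e-19
Step 3: F = -9.561e-19 J

-9.561e-19


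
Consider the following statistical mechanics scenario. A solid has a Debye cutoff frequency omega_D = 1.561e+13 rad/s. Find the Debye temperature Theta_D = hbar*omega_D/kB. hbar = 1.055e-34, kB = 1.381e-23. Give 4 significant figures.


Step 1: hbar*omega_D = 1.055e-34 * 1.561e+13 = 1.647e-21 J
Step 2: Theta_D = 1.647e-21 / 1.381e-23
Step 3: Theta_D = 119.3 K

119.3


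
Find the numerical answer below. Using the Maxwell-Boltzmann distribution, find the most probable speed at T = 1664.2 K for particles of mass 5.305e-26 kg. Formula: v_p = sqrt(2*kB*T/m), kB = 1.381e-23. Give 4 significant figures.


Step 1: Numerator = 2*kB*T = 2*1.381e-23*1664.2 = 4.597e-20
Step 2: Ratio = 4.597e-20 / 5.305e-26 = 8.665e+05
Step 3: v_p = sqrt(8.665e+05) = 930.8 m/s

930.8


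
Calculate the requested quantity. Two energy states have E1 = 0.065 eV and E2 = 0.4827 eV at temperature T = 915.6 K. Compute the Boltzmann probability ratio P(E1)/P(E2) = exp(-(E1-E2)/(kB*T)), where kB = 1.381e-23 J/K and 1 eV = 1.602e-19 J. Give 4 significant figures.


Step 1: Compute energy difference dE = E1 - E2 = 0.065 - 0.4827 = -0.4177 eV
Step 2: Convert to Joules: dE_J = -0.4177 * 1.602e-19 = -6.692e-20 J
Step 3: Compute exponent = -dE_J / (kB * T) = -(-6.692e-20) / (1.381e-23 * 915.6) = 5.292
Step 4: P(E1)/P(E2) = exp(5.292) = 198.8

198.8


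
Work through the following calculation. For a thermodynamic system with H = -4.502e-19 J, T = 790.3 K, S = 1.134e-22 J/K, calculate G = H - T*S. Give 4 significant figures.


Step 1: T*S = 790.3 * 1.134e-22 = 8.962e-20 J
Step 2: G = H - T*S = -4.502e-19 - 8.962e-20
Step 3: G = -5.398e-19 J

-5.398e-19


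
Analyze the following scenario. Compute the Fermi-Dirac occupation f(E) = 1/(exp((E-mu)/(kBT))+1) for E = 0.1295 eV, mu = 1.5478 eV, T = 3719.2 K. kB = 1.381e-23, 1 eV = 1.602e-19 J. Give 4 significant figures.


Step 1: (E - mu) = 0.1295 - 1.5478 = -1.418 eV
Step 2: Convert: (E-mu)*eV = -2.272e-19 J
Step 3: x = (E-mu)*eV/(kB*T) = -4.424
Step 4: f = 1/(exp(-4.424)+1) = 0.9882

0.9882


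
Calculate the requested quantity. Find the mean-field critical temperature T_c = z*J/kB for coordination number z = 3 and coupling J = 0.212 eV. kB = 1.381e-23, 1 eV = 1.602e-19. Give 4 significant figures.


Step 1: z*J = 3*0.212 = 0.636 eV
Step 2: Convert to Joules: 0.636*1.602e-19 = 1.019e-19 J
Step 3: T_c = 1.019e-19 / 1.381e-23 = 7378 K

7378


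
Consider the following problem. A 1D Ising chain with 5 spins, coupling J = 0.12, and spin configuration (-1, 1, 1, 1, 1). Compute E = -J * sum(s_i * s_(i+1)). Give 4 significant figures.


Step 1: Nearest-neighbor products: -1, 1, 1, 1
Step 2: Sum of products = 2
Step 3: E = -0.12 * 2 = -0.24

-0.24


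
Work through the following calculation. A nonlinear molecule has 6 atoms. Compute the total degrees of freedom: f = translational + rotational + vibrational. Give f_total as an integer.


Step 1: Translational DOF = 3
Step 2: Rotational DOF (nonlinear) = 3
Step 3: Vibrational DOF = 3*6 - 6 = 12
Step 4: Total = 3 + 3 + 12 = 18

18


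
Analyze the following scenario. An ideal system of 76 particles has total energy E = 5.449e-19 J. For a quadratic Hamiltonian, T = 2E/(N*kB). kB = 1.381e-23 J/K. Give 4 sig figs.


Step 1: Numerator = 2*E = 2*5.449e-19 = 1.09e-18 J
Step 2: Denominator = N*kB = 76*1.381e-23 = 1.05e-21
Step 3: T = 1.09e-18 / 1.05e-21 = 1038 K

1038


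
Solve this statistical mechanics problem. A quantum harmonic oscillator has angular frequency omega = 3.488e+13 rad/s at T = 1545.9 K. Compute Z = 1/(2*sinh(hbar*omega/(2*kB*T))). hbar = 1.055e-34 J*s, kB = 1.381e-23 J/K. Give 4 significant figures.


Step 1: Compute x = hbar*omega/(kB*T) = 1.055e-34*3.488e+13/(1.381e-23*1545.9) = 0.1724
Step 2: x/2 = 0.08618
Step 3: sinh(x/2) = 0.08629
Step 4: Z = 1/(2*0.08629) = 5.794

5.794


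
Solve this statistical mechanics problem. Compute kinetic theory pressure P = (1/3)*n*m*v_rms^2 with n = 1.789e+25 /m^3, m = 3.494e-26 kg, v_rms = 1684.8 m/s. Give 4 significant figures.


Step 1: v_rms^2 = 1684.8^2 = 2.839e+06
Step 2: n*m = 1.789e+25*3.494e-26 = 0.6251
Step 3: P = (1/3)*0.6251*2.839e+06 = 5.914e+05 Pa

5.914e+05


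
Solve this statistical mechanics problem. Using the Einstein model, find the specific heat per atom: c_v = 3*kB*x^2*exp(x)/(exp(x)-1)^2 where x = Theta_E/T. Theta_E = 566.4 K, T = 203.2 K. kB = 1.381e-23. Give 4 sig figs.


Step 1: x = Theta_E/T = 566.4/203.2 = 2.787
Step 2: x^2 = 7.77
Step 3: exp(x) = 16.24
Step 4: c_v = 3*1.381e-23*7.77*16.24/(16.24-1)^2 = 2.251e-23

2.251e-23


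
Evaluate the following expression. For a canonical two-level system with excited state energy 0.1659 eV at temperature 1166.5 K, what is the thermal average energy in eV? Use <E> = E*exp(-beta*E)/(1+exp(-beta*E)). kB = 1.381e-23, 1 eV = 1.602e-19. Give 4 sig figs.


Step 1: beta*E = 0.1659*1.602e-19/(1.381e-23*1166.5) = 1.65
Step 2: exp(-beta*E) = 0.1921
Step 3: <E> = 0.1659*0.1921/(1+0.1921) = 0.02673 eV

0.02673


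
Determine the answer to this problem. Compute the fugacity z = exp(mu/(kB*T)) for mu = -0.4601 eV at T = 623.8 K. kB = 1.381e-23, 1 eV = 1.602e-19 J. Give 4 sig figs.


Step 1: Convert mu to Joules: -0.4601*1.602e-19 = -7.371e-20 J
Step 2: kB*T = 1.381e-23*623.8 = 8.615e-21 J
Step 3: mu/(kB*T) = -8.556
Step 4: z = exp(-8.556) = 0.0001924

0.0001924


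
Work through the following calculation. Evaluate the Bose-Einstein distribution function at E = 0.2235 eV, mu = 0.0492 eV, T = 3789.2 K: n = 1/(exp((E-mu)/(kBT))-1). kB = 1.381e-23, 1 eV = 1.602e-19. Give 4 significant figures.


Step 1: (E - mu) = 0.1743 eV
Step 2: x = (E-mu)*eV/(kB*T) = 0.1743*1.602e-19/(1.381e-23*3789.2) = 0.5336
Step 3: exp(x) = 1.705
Step 4: n = 1/(exp(x)-1) = 1.418

1.418


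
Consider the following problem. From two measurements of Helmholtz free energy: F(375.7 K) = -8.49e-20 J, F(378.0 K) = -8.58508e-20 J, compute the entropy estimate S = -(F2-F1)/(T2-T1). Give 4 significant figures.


Step 1: dF = F2 - F1 = -8.58508e-20 - (-8.49e-20) = -9.508e-22 J
Step 2: dT = T2 - T1 = 378.0 - 375.7 = 2.3 K
Step 3: S = -dF/dT = -(-9.508e-22)/2.3 = 4.134e-22 J/K

4.134e-22


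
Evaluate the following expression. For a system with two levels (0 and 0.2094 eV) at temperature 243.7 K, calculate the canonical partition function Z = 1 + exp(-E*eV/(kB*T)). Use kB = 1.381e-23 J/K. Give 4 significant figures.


Step 1: Compute beta*E = E*eV/(kB*T) = 0.2094*1.602e-19/(1.381e-23*243.7) = 9.968
Step 2: exp(-beta*E) = exp(-9.968) = 4.69e-05
Step 3: Z = 1 + 4.69e-05 = 1

1


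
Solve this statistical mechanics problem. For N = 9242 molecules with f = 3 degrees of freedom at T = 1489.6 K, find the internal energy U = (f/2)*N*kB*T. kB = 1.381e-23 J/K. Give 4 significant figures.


Step 1: f/2 = 3/2 = 1.5
Step 2: N*kB*T = 9242*1.381e-23*1489.6 = 1.901e-16
Step 3: U = 1.5 * 1.901e-16 = 2.852e-16 J

2.852e-16


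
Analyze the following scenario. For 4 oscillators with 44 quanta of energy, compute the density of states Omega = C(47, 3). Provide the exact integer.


Step 1: Use binomial coefficient C(47, 3)
Step 2: Numerator = 47! / 44!
Step 3: Denominator = 3!
Step 4: Omega = 16215

16215


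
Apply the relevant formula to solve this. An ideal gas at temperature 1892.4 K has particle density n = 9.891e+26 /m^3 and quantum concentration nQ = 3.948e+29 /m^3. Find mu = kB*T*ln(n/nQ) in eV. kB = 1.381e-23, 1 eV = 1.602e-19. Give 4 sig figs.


Step 1: n/nQ = 9.891e+26/3.948e+29 = 0.002505
Step 2: ln(n/nQ) = -5.989
Step 3: mu = kB*T*ln(n/nQ) = 2.613e-20*-5.989 = -1.565e-19 J
Step 4: Convert to eV: -1.565e-19/1.602e-19 = -0.9771 eV

-0.9771


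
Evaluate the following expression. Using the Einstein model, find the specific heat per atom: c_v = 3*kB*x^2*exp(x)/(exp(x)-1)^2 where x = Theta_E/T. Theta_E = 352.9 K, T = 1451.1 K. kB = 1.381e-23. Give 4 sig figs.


Step 1: x = Theta_E/T = 352.9/1451.1 = 0.2432
Step 2: x^2 = 0.05914
Step 3: exp(x) = 1.275
Step 4: c_v = 3*1.381e-23*0.05914*1.275/(1.275-1)^2 = 4.123e-23

4.123e-23


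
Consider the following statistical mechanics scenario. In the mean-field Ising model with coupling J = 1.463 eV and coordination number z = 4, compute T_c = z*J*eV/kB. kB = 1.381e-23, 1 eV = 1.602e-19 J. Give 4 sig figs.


Step 1: z*J = 4*1.463 = 5.852 eV
Step 2: Convert to Joules: 5.852*1.602e-19 = 9.375e-19 J
Step 3: T_c = 9.375e-19 / 1.381e-23 = 6.788e+04 K

6.788e+04


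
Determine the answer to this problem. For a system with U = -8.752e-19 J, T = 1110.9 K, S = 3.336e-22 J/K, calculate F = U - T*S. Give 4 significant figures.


Step 1: T*S = 1110.9 * 3.336e-22 = 3.706e-19 J
Step 2: F = U - T*S = -8.752e-19 - 3.706e-19
Step 3: F = -1.246e-18 J

-1.246e-18


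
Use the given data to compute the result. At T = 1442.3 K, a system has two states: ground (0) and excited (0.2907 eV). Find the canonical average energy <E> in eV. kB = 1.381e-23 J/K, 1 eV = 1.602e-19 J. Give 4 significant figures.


Step 1: beta*E = 0.2907*1.602e-19/(1.381e-23*1442.3) = 2.338
Step 2: exp(-beta*E) = 0.09651
Step 3: <E> = 0.2907*0.09651/(1+0.09651) = 0.02559 eV

0.02559


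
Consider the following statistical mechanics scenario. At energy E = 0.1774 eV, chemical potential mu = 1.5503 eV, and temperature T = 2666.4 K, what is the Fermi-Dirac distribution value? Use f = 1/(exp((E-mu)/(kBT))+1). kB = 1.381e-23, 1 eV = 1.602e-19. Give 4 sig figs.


Step 1: (E - mu) = 0.1774 - 1.5503 = -1.373 eV
Step 2: Convert: (E-mu)*eV = -2.199e-19 J
Step 3: x = (E-mu)*eV/(kB*T) = -5.973
Step 4: f = 1/(exp(-5.973)+1) = 0.9975

0.9975


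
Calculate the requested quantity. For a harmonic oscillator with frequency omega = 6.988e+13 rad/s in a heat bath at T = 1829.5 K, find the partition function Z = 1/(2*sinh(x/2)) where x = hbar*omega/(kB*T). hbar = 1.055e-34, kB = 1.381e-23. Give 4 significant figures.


Step 1: Compute x = hbar*omega/(kB*T) = 1.055e-34*6.988e+13/(1.381e-23*1829.5) = 0.2918
Step 2: x/2 = 0.1459
Step 3: sinh(x/2) = 0.1464
Step 4: Z = 1/(2*0.1464) = 3.415

3.415


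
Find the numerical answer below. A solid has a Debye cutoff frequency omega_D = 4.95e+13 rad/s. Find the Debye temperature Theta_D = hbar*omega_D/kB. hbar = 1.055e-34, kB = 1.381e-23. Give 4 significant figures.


Step 1: hbar*omega_D = 1.055e-34 * 4.95e+13 = 5.222e-21 J
Step 2: Theta_D = 5.222e-21 / 1.381e-23
Step 3: Theta_D = 378.1 K

378.1


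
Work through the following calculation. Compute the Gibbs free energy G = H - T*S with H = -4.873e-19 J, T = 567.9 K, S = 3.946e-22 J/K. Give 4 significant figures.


Step 1: T*S = 567.9 * 3.946e-22 = 2.241e-19 J
Step 2: G = H - T*S = -4.873e-19 - 2.241e-19
Step 3: G = -7.114e-19 J

-7.114e-19


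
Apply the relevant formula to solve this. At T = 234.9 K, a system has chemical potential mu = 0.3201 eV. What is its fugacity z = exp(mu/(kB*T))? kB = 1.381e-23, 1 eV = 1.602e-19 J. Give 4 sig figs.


Step 1: Convert mu to Joules: 0.3201*1.602e-19 = 5.128e-20 J
Step 2: kB*T = 1.381e-23*234.9 = 3.244e-21 J
Step 3: mu/(kB*T) = 15.81
Step 4: z = exp(15.81) = 7.332e+06

7.332e+06


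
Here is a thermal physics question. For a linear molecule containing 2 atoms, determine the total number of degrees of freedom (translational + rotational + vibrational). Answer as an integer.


Step 1: Translational DOF = 3
Step 2: Rotational DOF (linear) = 2
Step 3: Vibrational DOF = 3*2 - 5 = 1
Step 4: Total = 3 + 2 + 1 = 6

6


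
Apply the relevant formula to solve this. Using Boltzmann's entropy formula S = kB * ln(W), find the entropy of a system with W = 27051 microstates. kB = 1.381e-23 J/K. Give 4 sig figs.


Step 1: ln(W) = ln(27051) = 10.21
Step 2: S = kB * ln(W) = 1.381e-23 * 10.21
Step 3: S = 1.409e-22 J/K

1.409e-22


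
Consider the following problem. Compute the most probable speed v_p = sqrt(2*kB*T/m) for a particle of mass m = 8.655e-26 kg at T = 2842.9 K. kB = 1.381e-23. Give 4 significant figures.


Step 1: Numerator = 2*kB*T = 2*1.381e-23*2842.9 = 7.852e-20
Step 2: Ratio = 7.852e-20 / 8.655e-26 = 9.072e+05
Step 3: v_p = sqrt(9.072e+05) = 952.5 m/s

952.5


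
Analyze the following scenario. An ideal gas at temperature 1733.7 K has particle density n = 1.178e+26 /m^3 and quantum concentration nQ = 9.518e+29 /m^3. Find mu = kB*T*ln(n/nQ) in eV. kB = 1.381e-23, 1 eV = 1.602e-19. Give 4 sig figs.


Step 1: n/nQ = 1.178e+26/9.518e+29 = 0.0001238
Step 2: ln(n/nQ) = -8.997
Step 3: mu = kB*T*ln(n/nQ) = 2.394e-20*-8.997 = -2.154e-19 J
Step 4: Convert to eV: -2.154e-19/1.602e-19 = -1.345 eV

-1.345


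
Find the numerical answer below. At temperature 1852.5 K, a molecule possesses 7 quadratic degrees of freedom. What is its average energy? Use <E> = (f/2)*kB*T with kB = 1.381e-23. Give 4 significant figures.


Step 1: f/2 = 7/2 = 3.5
Step 2: kB*T = 1.381e-23 * 1852.5 = 2.558e-20
Step 3: <E> = 3.5 * 2.558e-20 = 8.954e-20 J

8.954e-20


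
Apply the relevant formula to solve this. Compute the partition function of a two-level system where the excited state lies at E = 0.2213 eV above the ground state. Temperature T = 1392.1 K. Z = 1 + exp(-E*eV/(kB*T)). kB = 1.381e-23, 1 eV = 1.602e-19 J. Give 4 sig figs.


Step 1: Compute beta*E = E*eV/(kB*T) = 0.2213*1.602e-19/(1.381e-23*1392.1) = 1.844
Step 2: exp(-beta*E) = exp(-1.844) = 0.1582
Step 3: Z = 1 + 0.1582 = 1.158

1.158


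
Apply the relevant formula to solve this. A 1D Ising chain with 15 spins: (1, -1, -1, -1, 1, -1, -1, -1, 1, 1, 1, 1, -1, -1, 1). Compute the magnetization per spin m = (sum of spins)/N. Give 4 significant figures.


Step 1: Count up spins (+1): 7, down spins (-1): 8
Step 2: Total magnetization M = 7 - 8 = -1
Step 3: m = M/N = -1/15 = -0.06667

-0.06667


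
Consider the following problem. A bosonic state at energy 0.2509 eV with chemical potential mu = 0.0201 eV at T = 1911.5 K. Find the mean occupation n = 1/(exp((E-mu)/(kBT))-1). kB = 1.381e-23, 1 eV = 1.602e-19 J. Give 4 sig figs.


Step 1: (E - mu) = 0.2308 eV
Step 2: x = (E-mu)*eV/(kB*T) = 0.2308*1.602e-19/(1.381e-23*1911.5) = 1.401
Step 3: exp(x) = 4.058
Step 4: n = 1/(exp(x)-1) = 0.327

0.327


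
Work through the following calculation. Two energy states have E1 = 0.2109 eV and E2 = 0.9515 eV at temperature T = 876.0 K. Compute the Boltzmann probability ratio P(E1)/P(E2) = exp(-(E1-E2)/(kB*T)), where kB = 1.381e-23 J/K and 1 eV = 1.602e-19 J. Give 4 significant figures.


Step 1: Compute energy difference dE = E1 - E2 = 0.2109 - 0.9515 = -0.7406 eV
Step 2: Convert to Joules: dE_J = -0.7406 * 1.602e-19 = -1.186e-19 J
Step 3: Compute exponent = -dE_J / (kB * T) = -(-1.186e-19) / (1.381e-23 * 876.0) = 9.807
Step 4: P(E1)/P(E2) = exp(9.807) = 1.817e+04

1.817e+04


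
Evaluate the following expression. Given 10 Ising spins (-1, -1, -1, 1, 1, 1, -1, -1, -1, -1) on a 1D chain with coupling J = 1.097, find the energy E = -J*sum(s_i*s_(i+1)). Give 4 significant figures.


Step 1: Nearest-neighbor products: 1, 1, -1, 1, 1, -1, 1, 1, 1
Step 2: Sum of products = 5
Step 3: E = -1.097 * 5 = -5.485

-5.485


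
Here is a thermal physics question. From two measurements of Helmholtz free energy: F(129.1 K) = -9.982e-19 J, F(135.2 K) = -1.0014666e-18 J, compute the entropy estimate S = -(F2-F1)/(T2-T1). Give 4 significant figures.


Step 1: dF = F2 - F1 = -1.0014666e-18 - (-9.982e-19) = -3.2666e-21 J
Step 2: dT = T2 - T1 = 135.2 - 129.1 = 6.1 K
Step 3: S = -dF/dT = -(-3.2666e-21)/6.1 = 5.355e-22 J/K

5.355e-22


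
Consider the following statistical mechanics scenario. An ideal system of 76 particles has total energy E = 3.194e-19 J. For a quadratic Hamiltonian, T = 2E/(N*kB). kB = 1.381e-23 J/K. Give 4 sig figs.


Step 1: Numerator = 2*E = 2*3.194e-19 = 6.388e-19 J
Step 2: Denominator = N*kB = 76*1.381e-23 = 1.05e-21
Step 3: T = 6.388e-19 / 1.05e-21 = 608.6 K

608.6


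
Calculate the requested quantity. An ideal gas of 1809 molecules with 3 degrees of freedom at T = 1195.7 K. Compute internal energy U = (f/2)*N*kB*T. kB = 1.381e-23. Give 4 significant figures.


Step 1: f/2 = 3/2 = 1.5
Step 2: N*kB*T = 1809*1.381e-23*1195.7 = 2.987e-17
Step 3: U = 1.5 * 2.987e-17 = 4.481e-17 J

4.481e-17


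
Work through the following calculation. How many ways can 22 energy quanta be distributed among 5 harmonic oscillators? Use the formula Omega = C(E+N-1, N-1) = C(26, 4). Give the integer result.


Step 1: Use binomial coefficient C(26, 4)
Step 2: Numerator = 26! / 22!
Step 3: Denominator = 4!
Step 4: Omega = 14950

14950


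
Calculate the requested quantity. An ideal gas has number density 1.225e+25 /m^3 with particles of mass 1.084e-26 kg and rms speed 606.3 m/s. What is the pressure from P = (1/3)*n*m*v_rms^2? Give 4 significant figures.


Step 1: v_rms^2 = 606.3^2 = 3.676e+05
Step 2: n*m = 1.225e+25*1.084e-26 = 0.1328
Step 3: P = (1/3)*0.1328*3.676e+05 = 1.627e+04 Pa

1.627e+04


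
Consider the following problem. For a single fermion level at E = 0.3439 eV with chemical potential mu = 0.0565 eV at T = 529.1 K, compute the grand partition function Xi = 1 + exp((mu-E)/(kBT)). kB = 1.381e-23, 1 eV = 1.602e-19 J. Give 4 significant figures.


Step 1: (mu - E) = 0.0565 - 0.3439 = -0.2874 eV
Step 2: x = (mu-E)*eV/(kB*T) = -0.2874*1.602e-19/(1.381e-23*529.1) = -6.301
Step 3: exp(x) = 0.001834
Step 4: Xi = 1 + 0.001834 = 1.002

1.002


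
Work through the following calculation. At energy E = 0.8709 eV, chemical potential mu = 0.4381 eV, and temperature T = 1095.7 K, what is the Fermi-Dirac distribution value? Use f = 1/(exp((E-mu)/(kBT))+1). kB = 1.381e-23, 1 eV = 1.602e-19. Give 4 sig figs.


Step 1: (E - mu) = 0.8709 - 0.4381 = 0.4328 eV
Step 2: Convert: (E-mu)*eV = 6.933e-20 J
Step 3: x = (E-mu)*eV/(kB*T) = 4.582
Step 4: f = 1/(exp(4.582)+1) = 0.01013

0.01013


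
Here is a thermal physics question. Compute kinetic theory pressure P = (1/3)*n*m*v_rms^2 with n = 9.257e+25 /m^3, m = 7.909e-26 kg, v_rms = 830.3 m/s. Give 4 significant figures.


Step 1: v_rms^2 = 830.3^2 = 6.894e+05
Step 2: n*m = 9.257e+25*7.909e-26 = 7.321
Step 3: P = (1/3)*7.321*6.894e+05 = 1.682e+06 Pa

1.682e+06


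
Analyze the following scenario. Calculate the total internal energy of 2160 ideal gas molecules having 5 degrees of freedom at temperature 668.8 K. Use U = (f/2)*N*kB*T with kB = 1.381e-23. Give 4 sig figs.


Step 1: f/2 = 5/2 = 2.5
Step 2: N*kB*T = 2160*1.381e-23*668.8 = 1.995e-17
Step 3: U = 2.5 * 1.995e-17 = 4.988e-17 J

4.988e-17


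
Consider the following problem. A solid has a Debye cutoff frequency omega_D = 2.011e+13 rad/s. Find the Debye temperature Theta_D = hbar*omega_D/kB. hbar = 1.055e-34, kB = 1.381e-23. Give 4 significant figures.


Step 1: hbar*omega_D = 1.055e-34 * 2.011e+13 = 2.122e-21 J
Step 2: Theta_D = 2.122e-21 / 1.381e-23
Step 3: Theta_D = 153.6 K

153.6


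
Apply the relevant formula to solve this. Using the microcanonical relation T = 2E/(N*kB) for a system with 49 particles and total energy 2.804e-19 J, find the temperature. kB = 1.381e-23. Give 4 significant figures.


Step 1: Numerator = 2*E = 2*2.804e-19 = 5.608e-19 J
Step 2: Denominator = N*kB = 49*1.381e-23 = 6.767e-22
Step 3: T = 5.608e-19 / 6.767e-22 = 828.7 K

828.7


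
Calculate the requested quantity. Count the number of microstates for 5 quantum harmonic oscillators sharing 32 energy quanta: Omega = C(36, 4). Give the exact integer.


Step 1: Use binomial coefficient C(36, 4)
Step 2: Numerator = 36! / 32!
Step 3: Denominator = 4!
Step 4: Omega = 58905

58905


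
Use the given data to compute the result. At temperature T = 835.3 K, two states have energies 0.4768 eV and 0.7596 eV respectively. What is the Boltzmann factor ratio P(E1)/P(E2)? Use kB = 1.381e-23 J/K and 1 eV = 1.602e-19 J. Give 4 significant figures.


Step 1: Compute energy difference dE = E1 - E2 = 0.4768 - 0.7596 = -0.2828 eV
Step 2: Convert to Joules: dE_J = -0.2828 * 1.602e-19 = -4.53e-20 J
Step 3: Compute exponent = -dE_J / (kB * T) = -(-4.53e-20) / (1.381e-23 * 835.3) = 3.927
Step 4: P(E1)/P(E2) = exp(3.927) = 50.78

50.78


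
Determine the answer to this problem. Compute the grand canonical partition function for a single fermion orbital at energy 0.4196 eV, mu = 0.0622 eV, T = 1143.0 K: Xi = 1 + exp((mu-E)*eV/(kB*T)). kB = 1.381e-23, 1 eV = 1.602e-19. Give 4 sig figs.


Step 1: (mu - E) = 0.0622 - 0.4196 = -0.3574 eV
Step 2: x = (mu-E)*eV/(kB*T) = -0.3574*1.602e-19/(1.381e-23*1143.0) = -3.627
Step 3: exp(x) = 0.02659
Step 4: Xi = 1 + 0.02659 = 1.027

1.027


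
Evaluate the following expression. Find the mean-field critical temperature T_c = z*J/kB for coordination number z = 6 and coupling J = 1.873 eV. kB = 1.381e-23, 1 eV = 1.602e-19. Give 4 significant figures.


Step 1: z*J = 6*1.873 = 11.24 eV
Step 2: Convert to Joules: 11.24*1.602e-19 = 1.8e-18 J
Step 3: T_c = 1.8e-18 / 1.381e-23 = 1.304e+05 K

1.304e+05


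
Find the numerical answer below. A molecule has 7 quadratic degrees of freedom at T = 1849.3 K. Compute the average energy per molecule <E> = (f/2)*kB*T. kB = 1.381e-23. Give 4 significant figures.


Step 1: f/2 = 7/2 = 3.5
Step 2: kB*T = 1.381e-23 * 1849.3 = 2.554e-20
Step 3: <E> = 3.5 * 2.554e-20 = 8.939e-20 J

8.939e-20


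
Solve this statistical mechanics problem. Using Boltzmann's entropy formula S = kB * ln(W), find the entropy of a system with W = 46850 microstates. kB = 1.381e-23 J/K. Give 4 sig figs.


Step 1: ln(W) = ln(46850) = 10.75
Step 2: S = kB * ln(W) = 1.381e-23 * 10.75
Step 3: S = 1.485e-22 J/K

1.485e-22


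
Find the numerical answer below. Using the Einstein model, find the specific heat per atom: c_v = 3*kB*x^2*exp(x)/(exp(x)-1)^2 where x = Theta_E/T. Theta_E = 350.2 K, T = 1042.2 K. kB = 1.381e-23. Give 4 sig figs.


Step 1: x = Theta_E/T = 350.2/1042.2 = 0.336
Step 2: x^2 = 0.1129
Step 3: exp(x) = 1.399
Step 4: c_v = 3*1.381e-23*0.1129*1.399/(1.399-1)^2 = 4.104e-23

4.104e-23


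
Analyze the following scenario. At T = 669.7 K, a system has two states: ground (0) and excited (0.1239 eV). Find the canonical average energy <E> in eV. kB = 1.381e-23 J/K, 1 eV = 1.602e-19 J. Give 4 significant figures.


Step 1: beta*E = 0.1239*1.602e-19/(1.381e-23*669.7) = 2.146
Step 2: exp(-beta*E) = 0.1169
Step 3: <E> = 0.1239*0.1169/(1+0.1169) = 0.01297 eV

0.01297


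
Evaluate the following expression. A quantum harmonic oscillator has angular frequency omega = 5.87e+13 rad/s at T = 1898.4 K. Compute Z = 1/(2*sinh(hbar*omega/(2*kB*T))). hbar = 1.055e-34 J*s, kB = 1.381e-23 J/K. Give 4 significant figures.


Step 1: Compute x = hbar*omega/(kB*T) = 1.055e-34*5.87e+13/(1.381e-23*1898.4) = 0.2362
Step 2: x/2 = 0.1181
Step 3: sinh(x/2) = 0.1184
Step 4: Z = 1/(2*0.1184) = 4.224

4.224


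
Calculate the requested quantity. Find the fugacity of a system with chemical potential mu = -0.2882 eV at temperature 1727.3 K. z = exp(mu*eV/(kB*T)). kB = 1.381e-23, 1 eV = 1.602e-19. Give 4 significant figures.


Step 1: Convert mu to Joules: -0.2882*1.602e-19 = -4.617e-20 J
Step 2: kB*T = 1.381e-23*1727.3 = 2.385e-20 J
Step 3: mu/(kB*T) = -1.936
Step 4: z = exp(-1.936) = 0.1444

0.1444


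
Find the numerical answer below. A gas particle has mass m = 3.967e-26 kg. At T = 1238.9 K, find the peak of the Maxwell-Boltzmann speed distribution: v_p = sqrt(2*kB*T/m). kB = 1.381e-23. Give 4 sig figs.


Step 1: Numerator = 2*kB*T = 2*1.381e-23*1238.9 = 3.422e-20
Step 2: Ratio = 3.422e-20 / 3.967e-26 = 8.626e+05
Step 3: v_p = sqrt(8.626e+05) = 928.8 m/s

928.8


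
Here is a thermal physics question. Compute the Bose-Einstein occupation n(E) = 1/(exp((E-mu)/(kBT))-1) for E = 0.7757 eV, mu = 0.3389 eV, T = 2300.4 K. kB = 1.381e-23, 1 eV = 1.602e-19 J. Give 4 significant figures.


Step 1: (E - mu) = 0.4368 eV
Step 2: x = (E-mu)*eV/(kB*T) = 0.4368*1.602e-19/(1.381e-23*2300.4) = 2.203
Step 3: exp(x) = 9.049
Step 4: n = 1/(exp(x)-1) = 0.1242

0.1242


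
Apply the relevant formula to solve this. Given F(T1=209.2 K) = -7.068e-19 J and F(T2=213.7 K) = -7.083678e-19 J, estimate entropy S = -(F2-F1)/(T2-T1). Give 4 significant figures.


Step 1: dF = F2 - F1 = -7.083678e-19 - (-7.068e-19) = -1.5678e-21 J
Step 2: dT = T2 - T1 = 213.7 - 209.2 = 4.5 K
Step 3: S = -dF/dT = -(-1.5678e-21)/4.5 = 3.484e-22 J/K

3.484e-22


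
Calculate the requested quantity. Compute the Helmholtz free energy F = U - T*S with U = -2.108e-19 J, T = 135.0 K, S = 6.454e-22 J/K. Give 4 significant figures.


Step 1: T*S = 135.0 * 6.454e-22 = 8.713e-20 J
Step 2: F = U - T*S = -2.108e-19 - 8.713e-20
Step 3: F = -2.979e-19 J

-2.979e-19


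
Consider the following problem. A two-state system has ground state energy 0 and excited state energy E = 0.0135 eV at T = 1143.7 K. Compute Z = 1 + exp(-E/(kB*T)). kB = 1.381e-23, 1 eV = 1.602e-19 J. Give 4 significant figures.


Step 1: Compute beta*E = E*eV/(kB*T) = 0.0135*1.602e-19/(1.381e-23*1143.7) = 0.1369
Step 2: exp(-beta*E) = exp(-0.1369) = 0.872
Step 3: Z = 1 + 0.872 = 1.872

1.872


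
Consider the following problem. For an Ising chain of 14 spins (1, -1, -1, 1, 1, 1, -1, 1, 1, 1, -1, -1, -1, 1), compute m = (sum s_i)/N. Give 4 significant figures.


Step 1: Count up spins (+1): 8, down spins (-1): 6
Step 2: Total magnetization M = 8 - 6 = 2
Step 3: m = M/N = 2/14 = 0.1429

0.1429


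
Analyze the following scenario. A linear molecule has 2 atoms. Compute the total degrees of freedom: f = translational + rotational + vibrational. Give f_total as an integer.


Step 1: Translational DOF = 3
Step 2: Rotational DOF (linear) = 2
Step 3: Vibrational DOF = 3*2 - 5 = 1
Step 4: Total = 3 + 2 + 1 = 6

6


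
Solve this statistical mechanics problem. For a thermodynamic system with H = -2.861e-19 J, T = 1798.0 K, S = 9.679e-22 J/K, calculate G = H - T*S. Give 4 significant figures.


Step 1: T*S = 1798.0 * 9.679e-22 = 1.74e-18 J
Step 2: G = H - T*S = -2.861e-19 - 1.74e-18
Step 3: G = -2.026e-18 J

-2.026e-18


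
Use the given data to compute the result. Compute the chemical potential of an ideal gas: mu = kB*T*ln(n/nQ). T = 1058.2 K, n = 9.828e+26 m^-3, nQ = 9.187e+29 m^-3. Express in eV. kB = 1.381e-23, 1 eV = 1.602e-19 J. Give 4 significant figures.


Step 1: n/nQ = 9.828e+26/9.187e+29 = 0.00107
Step 2: ln(n/nQ) = -6.84
Step 3: mu = kB*T*ln(n/nQ) = 1.461e-20*-6.84 = -9.996e-20 J
Step 4: Convert to eV: -9.996e-20/1.602e-19 = -0.624 eV

-0.624


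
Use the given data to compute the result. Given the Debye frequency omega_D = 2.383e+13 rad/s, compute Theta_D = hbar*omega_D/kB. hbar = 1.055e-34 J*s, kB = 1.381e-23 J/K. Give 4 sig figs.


Step 1: hbar*omega_D = 1.055e-34 * 2.383e+13 = 2.514e-21 J
Step 2: Theta_D = 2.514e-21 / 1.381e-23
Step 3: Theta_D = 182 K

182


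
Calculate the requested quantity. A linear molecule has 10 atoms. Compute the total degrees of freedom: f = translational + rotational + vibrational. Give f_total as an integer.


Step 1: Translational DOF = 3
Step 2: Rotational DOF (linear) = 2
Step 3: Vibrational DOF = 3*10 - 5 = 25
Step 4: Total = 3 + 2 + 25 = 30

30


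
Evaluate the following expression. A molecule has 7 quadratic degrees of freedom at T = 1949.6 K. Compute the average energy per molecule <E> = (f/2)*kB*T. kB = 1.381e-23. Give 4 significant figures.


Step 1: f/2 = 7/2 = 3.5
Step 2: kB*T = 1.381e-23 * 1949.6 = 2.692e-20
Step 3: <E> = 3.5 * 2.692e-20 = 9.423e-20 J

9.423e-20


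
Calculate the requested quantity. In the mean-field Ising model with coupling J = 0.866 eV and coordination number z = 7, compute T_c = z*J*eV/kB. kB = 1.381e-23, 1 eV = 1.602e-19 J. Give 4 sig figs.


Step 1: z*J = 7*0.866 = 6.062 eV
Step 2: Convert to Joules: 6.062*1.602e-19 = 9.711e-19 J
Step 3: T_c = 9.711e-19 / 1.381e-23 = 7.032e+04 K

7.032e+04


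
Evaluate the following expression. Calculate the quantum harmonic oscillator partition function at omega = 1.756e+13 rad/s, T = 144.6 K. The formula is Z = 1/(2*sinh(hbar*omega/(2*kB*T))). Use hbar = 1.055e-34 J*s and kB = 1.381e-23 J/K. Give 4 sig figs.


Step 1: Compute x = hbar*omega/(kB*T) = 1.055e-34*1.756e+13/(1.381e-23*144.6) = 0.9277
Step 2: x/2 = 0.4639
Step 3: sinh(x/2) = 0.4807
Step 4: Z = 1/(2*0.4807) = 1.04

1.04


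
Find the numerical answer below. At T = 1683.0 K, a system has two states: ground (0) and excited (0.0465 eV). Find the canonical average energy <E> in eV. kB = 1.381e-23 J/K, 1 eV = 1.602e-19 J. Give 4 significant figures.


Step 1: beta*E = 0.0465*1.602e-19/(1.381e-23*1683.0) = 0.3205
Step 2: exp(-beta*E) = 0.7258
Step 3: <E> = 0.0465*0.7258/(1+0.7258) = 0.01956 eV

0.01956


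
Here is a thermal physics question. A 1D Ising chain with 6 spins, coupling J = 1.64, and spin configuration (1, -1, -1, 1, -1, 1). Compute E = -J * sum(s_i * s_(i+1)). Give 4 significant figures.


Step 1: Nearest-neighbor products: -1, 1, -1, -1, -1
Step 2: Sum of products = -3
Step 3: E = -1.64 * -3 = 4.92

4.92


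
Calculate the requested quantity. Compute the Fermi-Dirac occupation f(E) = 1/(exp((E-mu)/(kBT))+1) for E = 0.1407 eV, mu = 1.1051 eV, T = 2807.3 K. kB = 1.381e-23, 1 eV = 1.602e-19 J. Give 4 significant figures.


Step 1: (E - mu) = 0.1407 - 1.1051 = -0.9644 eV
Step 2: Convert: (E-mu)*eV = -1.545e-19 J
Step 3: x = (E-mu)*eV/(kB*T) = -3.985
Step 4: f = 1/(exp(-3.985)+1) = 0.9817

0.9817


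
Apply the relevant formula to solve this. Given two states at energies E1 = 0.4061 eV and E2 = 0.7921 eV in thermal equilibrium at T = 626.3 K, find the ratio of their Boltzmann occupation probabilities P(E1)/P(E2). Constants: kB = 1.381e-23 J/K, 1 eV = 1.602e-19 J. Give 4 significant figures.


Step 1: Compute energy difference dE = E1 - E2 = 0.4061 - 0.7921 = -0.386 eV
Step 2: Convert to Joules: dE_J = -0.386 * 1.602e-19 = -6.184e-20 J
Step 3: Compute exponent = -dE_J / (kB * T) = -(-6.184e-20) / (1.381e-23 * 626.3) = 7.149
Step 4: P(E1)/P(E2) = exp(7.149) = 1273

1273


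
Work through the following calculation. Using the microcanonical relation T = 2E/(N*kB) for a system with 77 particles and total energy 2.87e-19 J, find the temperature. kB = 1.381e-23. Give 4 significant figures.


Step 1: Numerator = 2*E = 2*2.87e-19 = 5.74e-19 J
Step 2: Denominator = N*kB = 77*1.381e-23 = 1.063e-21
Step 3: T = 5.74e-19 / 1.063e-21 = 539.8 K

539.8


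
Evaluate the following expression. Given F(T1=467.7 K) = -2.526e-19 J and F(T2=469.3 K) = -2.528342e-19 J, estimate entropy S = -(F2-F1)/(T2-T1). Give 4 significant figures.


Step 1: dF = F2 - F1 = -2.528342e-19 - (-2.526e-19) = -2.342e-22 J
Step 2: dT = T2 - T1 = 469.3 - 467.7 = 1.6 K
Step 3: S = -dF/dT = -(-2.342e-22)/1.6 = 1.464e-22 J/K

1.464e-22


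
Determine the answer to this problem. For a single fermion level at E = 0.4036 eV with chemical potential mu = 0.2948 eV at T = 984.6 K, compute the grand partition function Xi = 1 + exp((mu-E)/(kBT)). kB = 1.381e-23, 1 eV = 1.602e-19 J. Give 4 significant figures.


Step 1: (mu - E) = 0.2948 - 0.4036 = -0.1088 eV
Step 2: x = (mu-E)*eV/(kB*T) = -0.1088*1.602e-19/(1.381e-23*984.6) = -1.282
Step 3: exp(x) = 0.2775
Step 4: Xi = 1 + 0.2775 = 1.278

1.278


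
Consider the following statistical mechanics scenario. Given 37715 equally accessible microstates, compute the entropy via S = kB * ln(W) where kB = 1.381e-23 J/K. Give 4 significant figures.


Step 1: ln(W) = ln(37715) = 10.54
Step 2: S = kB * ln(W) = 1.381e-23 * 10.54
Step 3: S = 1.455e-22 J/K

1.455e-22


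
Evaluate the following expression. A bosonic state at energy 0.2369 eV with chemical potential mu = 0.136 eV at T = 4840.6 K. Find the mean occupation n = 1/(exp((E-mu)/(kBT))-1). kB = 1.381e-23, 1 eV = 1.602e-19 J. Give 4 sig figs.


Step 1: (E - mu) = 0.1009 eV
Step 2: x = (E-mu)*eV/(kB*T) = 0.1009*1.602e-19/(1.381e-23*4840.6) = 0.2418
Step 3: exp(x) = 1.274
Step 4: n = 1/(exp(x)-1) = 3.656

3.656
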